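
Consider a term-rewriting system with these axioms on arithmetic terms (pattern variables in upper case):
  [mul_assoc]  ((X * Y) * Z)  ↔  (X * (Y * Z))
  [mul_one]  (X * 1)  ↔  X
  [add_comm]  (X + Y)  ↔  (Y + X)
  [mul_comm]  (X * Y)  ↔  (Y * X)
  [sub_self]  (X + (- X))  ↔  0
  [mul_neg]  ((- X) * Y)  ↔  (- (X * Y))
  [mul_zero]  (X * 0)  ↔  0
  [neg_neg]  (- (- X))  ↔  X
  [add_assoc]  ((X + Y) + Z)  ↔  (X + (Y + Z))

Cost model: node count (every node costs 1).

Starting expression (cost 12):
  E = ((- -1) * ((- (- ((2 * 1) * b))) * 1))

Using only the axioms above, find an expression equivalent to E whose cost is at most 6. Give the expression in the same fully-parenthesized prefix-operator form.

(1) (- (- ((2 * 1) * b)))  =[neg_neg →]=  ((2 * 1) * b)    ⊢ ((- -1) * (((2 * 1) * b) * 1))
(2) (((2 * 1) * b) * 1)  =[mul_one →]=  ((2 * 1) * b)    ⊢ ((- -1) * ((2 * 1) * b))
(3) (2 * 1)  =[mul_one →]=  2    ⊢ cost 6, within 6

((- -1) * (2 * b))   [cost 6]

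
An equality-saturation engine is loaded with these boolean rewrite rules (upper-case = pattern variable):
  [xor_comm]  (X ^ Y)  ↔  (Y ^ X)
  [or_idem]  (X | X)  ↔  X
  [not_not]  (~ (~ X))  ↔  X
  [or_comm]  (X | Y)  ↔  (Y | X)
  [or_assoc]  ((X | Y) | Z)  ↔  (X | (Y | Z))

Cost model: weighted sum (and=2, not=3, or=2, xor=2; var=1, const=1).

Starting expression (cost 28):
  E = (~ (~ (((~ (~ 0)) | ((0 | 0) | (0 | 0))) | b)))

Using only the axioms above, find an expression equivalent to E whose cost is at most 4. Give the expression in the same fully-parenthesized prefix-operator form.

1. [not_not →] (~ (~ (((~ (~ 0)) | ((0 | 0) | (0 | 0))) | b)))  →  (((~ (~ 0)) | ((0 | 0) | (0 | 0))) | b)
2. [or_idem →] (0 | 0)  →  0;  E = (((~ (~ 0)) | (0 | (0 | 0))) | b)
3. [or_idem →] (0 | 0)  →  0;  E = (((~ (~ 0)) | (0 | 0)) | b)
4. [or_idem →] (0 | 0)  →  0;  E = (((~ (~ 0)) | 0) | b)
5. [not_not →] (~ (~ 0))  →  0;  E = ((0 | 0) | b)
6. [or_idem →] (0 | 0)  →  0;  cost 4 ≤ 4, done

(0 | b)   [cost 4]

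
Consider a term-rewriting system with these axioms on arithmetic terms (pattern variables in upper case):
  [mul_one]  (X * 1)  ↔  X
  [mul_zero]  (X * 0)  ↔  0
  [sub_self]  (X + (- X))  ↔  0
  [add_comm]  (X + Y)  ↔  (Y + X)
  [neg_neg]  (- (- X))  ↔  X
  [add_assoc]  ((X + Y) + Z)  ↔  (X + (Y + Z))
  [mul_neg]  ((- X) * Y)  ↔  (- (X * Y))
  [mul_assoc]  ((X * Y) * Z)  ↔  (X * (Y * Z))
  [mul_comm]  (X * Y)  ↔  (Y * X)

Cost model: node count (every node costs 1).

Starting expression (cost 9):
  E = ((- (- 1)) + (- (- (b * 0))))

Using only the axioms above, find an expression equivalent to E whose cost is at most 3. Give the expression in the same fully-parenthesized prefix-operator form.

(1 + 0)   [cost 3]

1. [mul_zero →] (b * 0)  →  0;  E = ((- (- 1)) + (- (- 0)))
2. [neg_neg →] (- (- 1))  →  1;  E = (1 + (- (- 0)))
3. [neg_neg →] (- (- 0))  →  0;  cost 3 ≤ 3, done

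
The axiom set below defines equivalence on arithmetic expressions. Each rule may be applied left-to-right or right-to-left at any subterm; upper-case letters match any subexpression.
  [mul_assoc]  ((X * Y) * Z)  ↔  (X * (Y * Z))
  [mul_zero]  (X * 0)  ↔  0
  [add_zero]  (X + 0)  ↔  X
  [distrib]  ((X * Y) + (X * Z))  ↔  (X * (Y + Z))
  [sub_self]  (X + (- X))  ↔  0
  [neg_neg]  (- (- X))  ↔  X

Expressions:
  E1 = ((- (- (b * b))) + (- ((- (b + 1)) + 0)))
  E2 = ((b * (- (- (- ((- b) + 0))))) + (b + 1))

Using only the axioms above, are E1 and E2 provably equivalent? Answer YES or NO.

1. [add_zero →] ((- (b + 1)) + 0)  →  (- (b + 1));  E1 = ((- (- (b * b))) + (- (- (b + 1))))
2. [neg_neg →] (- (- (b * b)))  →  (b * b);  E1 = ((b * b) + (- (- (b + 1))))
3. [neg_neg →] (- (- (b + 1)))  →  (b + 1);  E1 = ((b * b) + (b + 1))
4. [neg_neg ←] b  →  (- (- b));  E1 = ((b * (- (- b))) + (b + 1))
5. [neg_neg ←] b  →  (- (- b));  E1 = ((b * (- (- (- (- b))))) + (b + 1))
6. [add_zero ←] (- b)  →  ((- b) + 0);  this is E2

YES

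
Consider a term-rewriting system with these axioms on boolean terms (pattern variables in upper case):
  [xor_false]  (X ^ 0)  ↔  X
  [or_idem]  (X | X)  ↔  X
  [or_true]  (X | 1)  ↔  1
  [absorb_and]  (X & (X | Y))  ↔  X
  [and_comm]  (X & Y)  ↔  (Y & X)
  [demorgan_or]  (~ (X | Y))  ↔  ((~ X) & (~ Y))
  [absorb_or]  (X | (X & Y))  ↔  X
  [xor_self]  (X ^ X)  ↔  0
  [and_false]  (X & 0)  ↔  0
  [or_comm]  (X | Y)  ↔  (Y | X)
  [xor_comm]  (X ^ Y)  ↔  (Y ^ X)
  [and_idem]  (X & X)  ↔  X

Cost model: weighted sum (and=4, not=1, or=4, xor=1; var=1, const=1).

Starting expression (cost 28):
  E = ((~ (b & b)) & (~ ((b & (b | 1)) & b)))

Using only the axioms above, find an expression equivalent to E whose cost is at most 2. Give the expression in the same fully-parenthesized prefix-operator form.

1. [absorb_and →] (b & (b | 1))  →  b;  E = ((~ (b & b)) & (~ (b & b)))
2. [and_idem →] ((~ (b & b)) & (~ (b & b)))  →  (~ (b & b))
3. [and_idem →] (b & b)  →  b;  cost 2 ≤ 2, done

(~ b)   [cost 2]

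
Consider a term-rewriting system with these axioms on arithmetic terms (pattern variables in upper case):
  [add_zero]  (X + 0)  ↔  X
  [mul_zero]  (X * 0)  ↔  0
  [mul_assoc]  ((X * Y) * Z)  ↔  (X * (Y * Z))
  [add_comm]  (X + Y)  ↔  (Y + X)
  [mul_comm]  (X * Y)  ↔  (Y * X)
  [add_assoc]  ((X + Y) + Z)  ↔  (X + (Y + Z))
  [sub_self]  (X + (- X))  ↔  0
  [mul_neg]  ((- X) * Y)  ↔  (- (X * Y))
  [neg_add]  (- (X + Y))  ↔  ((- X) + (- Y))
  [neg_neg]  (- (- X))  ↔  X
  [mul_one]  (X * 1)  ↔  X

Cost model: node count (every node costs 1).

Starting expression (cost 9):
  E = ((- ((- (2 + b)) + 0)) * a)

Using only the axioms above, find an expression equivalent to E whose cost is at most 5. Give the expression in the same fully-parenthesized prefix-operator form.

((2 + b) * a)   [cost 5]

step 1: add_zero (→) rewrites ((- (2 + b)) + 0) into (- (2 + b)), now ((- (- (2 + b))) * a)
step 2: neg_neg (→) rewrites (- (- (2 + b))) into (2 + b), reaching cost 5 (bound 5)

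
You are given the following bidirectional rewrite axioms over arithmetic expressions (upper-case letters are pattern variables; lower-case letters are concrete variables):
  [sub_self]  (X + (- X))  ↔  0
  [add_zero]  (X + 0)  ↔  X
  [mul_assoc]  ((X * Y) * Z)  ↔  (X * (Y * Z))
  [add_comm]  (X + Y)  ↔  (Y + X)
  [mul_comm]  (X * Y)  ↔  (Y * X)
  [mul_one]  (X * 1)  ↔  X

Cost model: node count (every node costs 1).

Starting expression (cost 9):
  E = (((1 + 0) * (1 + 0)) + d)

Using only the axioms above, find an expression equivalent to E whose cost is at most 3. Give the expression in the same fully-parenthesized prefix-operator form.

1. [add_zero →] (1 + 0)  →  1;  E = ((1 * (1 + 0)) + d)
2. [add_zero →] (1 + 0)  →  1;  E = ((1 * 1) + d)
3. [mul_one →] (1 * 1)  →  1;  cost 3 ≤ 3, done

(1 + d)   [cost 3]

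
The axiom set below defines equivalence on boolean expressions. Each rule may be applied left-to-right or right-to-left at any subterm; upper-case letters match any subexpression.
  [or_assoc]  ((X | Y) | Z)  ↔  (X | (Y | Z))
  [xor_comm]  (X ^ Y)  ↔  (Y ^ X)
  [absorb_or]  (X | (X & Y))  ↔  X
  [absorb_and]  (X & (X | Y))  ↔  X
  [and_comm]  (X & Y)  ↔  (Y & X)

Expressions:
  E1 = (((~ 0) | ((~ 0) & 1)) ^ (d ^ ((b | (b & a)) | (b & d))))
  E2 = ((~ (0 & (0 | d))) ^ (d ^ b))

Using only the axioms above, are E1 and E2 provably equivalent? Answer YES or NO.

YES

1. [absorb_or →] ((~ 0) | ((~ 0) & 1))  →  (~ 0);  E1 = ((~ 0) ^ (d ^ ((b | (b & a)) | (b & d))))
2. [absorb_or →] (b | (b & a))  →  b;  E1 = ((~ 0) ^ (d ^ (b | (b & d))))
3. [absorb_or →] (b | (b & d))  →  b;  E1 = ((~ 0) ^ (d ^ b))
4. [absorb_and ←] 0  →  (0 & (0 | d));  this is E2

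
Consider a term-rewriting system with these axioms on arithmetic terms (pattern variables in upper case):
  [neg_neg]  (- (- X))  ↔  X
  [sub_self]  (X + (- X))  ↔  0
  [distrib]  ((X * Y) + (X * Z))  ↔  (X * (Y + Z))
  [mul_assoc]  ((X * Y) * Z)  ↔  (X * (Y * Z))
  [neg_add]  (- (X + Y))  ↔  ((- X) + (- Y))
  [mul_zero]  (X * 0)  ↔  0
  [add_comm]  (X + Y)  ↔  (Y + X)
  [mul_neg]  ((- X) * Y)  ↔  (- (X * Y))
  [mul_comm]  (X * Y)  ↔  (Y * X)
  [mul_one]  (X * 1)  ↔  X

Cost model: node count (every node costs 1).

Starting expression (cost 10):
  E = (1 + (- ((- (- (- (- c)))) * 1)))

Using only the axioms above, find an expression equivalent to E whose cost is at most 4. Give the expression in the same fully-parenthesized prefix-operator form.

step 1: mul_one (→) rewrites ((- (- (- (- c)))) * 1) into (- (- (- (- c)))), now (1 + (- (- (- (- (- c))))))
step 2: neg_neg (→) rewrites (- (- c)) into c, now (1 + (- (- (- c))))
step 3: neg_neg (→) rewrites (- (- c)) into c, reaching cost 4 (bound 4)

(1 + (- c))   [cost 4]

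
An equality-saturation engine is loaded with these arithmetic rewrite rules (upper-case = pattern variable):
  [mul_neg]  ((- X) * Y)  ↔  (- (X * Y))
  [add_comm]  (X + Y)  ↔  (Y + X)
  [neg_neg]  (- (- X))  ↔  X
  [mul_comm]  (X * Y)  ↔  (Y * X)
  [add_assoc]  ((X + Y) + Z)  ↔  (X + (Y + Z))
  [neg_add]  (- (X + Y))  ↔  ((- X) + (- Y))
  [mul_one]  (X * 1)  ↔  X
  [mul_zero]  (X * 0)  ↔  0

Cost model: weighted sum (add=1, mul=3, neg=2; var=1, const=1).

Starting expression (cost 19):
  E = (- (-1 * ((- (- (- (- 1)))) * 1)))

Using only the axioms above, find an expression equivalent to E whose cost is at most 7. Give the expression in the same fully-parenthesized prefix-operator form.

(- (-1 * 1))   [cost 7]

1. [neg_neg →] (- (- (- (- 1))))  →  (- (- 1));  E = (- (-1 * ((- (- 1)) * 1)))
2. [neg_neg →] (- (- 1))  →  1;  E = (- (-1 * (1 * 1)))
3. [mul_one →] (1 * 1)  →  1;  cost 7 ≤ 7, done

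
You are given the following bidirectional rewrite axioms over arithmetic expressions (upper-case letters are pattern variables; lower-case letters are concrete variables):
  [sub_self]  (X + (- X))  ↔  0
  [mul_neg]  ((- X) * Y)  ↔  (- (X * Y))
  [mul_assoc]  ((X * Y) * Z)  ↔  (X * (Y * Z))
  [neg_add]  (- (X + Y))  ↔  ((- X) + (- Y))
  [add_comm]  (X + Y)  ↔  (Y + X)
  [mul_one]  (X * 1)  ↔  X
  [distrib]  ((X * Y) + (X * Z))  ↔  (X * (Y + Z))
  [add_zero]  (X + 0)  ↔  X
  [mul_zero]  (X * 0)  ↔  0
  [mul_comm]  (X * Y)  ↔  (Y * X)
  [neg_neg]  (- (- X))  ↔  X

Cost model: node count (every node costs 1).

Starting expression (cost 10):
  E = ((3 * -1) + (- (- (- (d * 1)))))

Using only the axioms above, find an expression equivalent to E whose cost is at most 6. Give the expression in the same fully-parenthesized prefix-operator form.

((- d) + (3 * -1))   [cost 6]

1. [add_comm →] ((3 * -1) + (- (- (- (d * 1)))))  →  ((- (- (- (d * 1)))) + (3 * -1))
2. [mul_one →] (d * 1)  →  d;  E = ((- (- (- d))) + (3 * -1))
3. [neg_neg →] (- (- (- d)))  →  (- d);  cost 6 ≤ 6, done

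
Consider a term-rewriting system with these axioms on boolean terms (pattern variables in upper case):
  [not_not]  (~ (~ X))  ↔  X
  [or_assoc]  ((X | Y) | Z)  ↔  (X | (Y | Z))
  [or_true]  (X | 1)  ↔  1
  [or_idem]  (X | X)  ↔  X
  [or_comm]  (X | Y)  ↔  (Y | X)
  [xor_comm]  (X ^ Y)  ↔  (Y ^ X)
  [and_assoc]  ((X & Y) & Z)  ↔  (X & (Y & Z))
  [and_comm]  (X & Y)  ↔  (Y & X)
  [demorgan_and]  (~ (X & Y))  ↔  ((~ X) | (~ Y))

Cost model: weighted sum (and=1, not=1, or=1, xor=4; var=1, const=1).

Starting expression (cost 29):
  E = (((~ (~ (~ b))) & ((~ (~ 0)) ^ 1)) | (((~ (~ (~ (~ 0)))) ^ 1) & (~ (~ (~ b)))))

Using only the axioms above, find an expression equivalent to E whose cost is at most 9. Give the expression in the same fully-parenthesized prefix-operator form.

((1 ^ 0) & (~ b))   [cost 9]

(1) (~ (~ 0))  =[not_not →]=  0    ⊢ (((~ (~ (~ b))) & ((~ (~ 0)) ^ 1)) | (((~ (~ 0)) ^ 1) & (~ (~ (~ b)))))
(2) ((~ (~ (~ b))) & ((~ (~ 0)) ^ 1))  =[and_comm →]=  (((~ (~ 0)) ^ 1) & (~ (~ (~ b))))    ⊢ ((((~ (~ 0)) ^ 1) & (~ (~ (~ b)))) | (((~ (~ 0)) ^ 1) & (~ (~ (~ b)))))
(3) ((((~ (~ 0)) ^ 1) & (~ (~ (~ b)))) | (((~ (~ 0)) ^ 1) & (~ (~ (~ b)))))  =[or_idem →]=  (((~ (~ 0)) ^ 1) & (~ (~ (~ b))))
(4) (~ (~ (~ b)))  =[not_not →]=  (~ b)    ⊢ (((~ (~ 0)) ^ 1) & (~ b))
(5) ((~ (~ 0)) ^ 1)  =[xor_comm →]=  (1 ^ (~ (~ 0)))    ⊢ ((1 ^ (~ (~ 0))) & (~ b))
(6) (~ (~ 0))  =[not_not →]=  0    ⊢ cost 9, within 9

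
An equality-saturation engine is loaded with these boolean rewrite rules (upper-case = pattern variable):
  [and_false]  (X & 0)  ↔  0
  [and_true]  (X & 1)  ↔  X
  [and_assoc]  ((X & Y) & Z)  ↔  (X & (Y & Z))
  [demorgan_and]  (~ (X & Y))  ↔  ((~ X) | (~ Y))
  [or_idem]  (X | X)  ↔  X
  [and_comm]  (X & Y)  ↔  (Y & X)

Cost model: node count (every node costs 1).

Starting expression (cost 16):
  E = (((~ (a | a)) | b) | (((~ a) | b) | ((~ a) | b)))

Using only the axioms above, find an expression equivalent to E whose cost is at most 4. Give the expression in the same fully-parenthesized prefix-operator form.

step 1: or_idem (→) rewrites (a | a) into a, now (((~ a) | b) | (((~ a) | b) | ((~ a) | b)))
step 2: or_idem (→) rewrites (((~ a) | b) | ((~ a) | b)) into ((~ a) | b), now (((~ a) | b) | ((~ a) | b))
step 3: or_idem (→) rewrites (((~ a) | b) | ((~ a) | b)) into ((~ a) | b), reaching cost 4 (bound 4)

((~ a) | b)   [cost 4]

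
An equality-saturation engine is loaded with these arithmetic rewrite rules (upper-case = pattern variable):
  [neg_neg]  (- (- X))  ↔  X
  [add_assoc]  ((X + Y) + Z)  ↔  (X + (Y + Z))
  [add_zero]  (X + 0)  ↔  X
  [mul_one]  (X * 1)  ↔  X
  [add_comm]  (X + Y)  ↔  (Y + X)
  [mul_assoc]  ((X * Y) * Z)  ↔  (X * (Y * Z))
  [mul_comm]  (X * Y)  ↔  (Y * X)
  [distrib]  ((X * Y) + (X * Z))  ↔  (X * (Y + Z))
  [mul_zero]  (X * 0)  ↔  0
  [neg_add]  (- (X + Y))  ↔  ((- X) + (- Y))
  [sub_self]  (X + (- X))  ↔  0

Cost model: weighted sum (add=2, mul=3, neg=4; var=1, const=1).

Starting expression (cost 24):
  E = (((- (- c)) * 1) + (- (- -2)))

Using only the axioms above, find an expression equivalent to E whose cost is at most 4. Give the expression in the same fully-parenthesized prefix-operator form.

step 1: mul_one (→) rewrites ((- (- c)) * 1) into (- (- c)), now ((- (- c)) + (- (- -2)))
step 2: neg_neg (→) rewrites (- (- c)) into c, now (c + (- (- -2)))
step 3: add_comm (→) rewrites (c + (- (- -2))) into ((- (- -2)) + c)
step 4: neg_neg (→) rewrites (- (- -2)) into -2, reaching cost 4 (bound 4)

(-2 + c)   [cost 4]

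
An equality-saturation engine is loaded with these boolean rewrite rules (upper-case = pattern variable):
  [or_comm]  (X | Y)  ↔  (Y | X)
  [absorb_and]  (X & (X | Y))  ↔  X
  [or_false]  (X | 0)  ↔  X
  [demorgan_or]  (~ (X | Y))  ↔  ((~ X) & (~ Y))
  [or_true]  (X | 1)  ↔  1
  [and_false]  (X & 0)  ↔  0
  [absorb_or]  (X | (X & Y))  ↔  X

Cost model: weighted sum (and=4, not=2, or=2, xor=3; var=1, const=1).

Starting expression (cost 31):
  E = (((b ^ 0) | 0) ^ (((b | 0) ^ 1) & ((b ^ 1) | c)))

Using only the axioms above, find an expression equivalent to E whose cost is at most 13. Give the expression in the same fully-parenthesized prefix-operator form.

((b ^ 0) ^ (b ^ 1))   [cost 13]

(1) (b | 0)  =[or_false →]=  b    ⊢ (((b ^ 0) | 0) ^ ((b ^ 1) & ((b ^ 1) | c)))
(2) ((b ^ 0) | 0)  =[or_false →]=  (b ^ 0)    ⊢ ((b ^ 0) ^ ((b ^ 1) & ((b ^ 1) | c)))
(3) ((b ^ 1) & ((b ^ 1) | c))  =[absorb_and →]=  (b ^ 1)    ⊢ cost 13, within 13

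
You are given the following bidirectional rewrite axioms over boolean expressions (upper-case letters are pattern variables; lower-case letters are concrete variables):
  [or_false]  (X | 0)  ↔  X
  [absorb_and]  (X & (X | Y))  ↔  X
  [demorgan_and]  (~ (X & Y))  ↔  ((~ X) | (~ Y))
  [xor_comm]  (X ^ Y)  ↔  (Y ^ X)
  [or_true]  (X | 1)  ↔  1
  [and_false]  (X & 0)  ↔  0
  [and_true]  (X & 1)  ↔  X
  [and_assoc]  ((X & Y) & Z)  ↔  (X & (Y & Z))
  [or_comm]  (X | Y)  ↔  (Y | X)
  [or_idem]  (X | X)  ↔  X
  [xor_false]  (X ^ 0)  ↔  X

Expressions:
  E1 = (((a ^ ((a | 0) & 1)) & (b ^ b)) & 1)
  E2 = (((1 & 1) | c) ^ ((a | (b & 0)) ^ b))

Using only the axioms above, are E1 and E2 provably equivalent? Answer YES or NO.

All listed rules preserve value, hence provable equivalence implies equal values everywhere; look for a separating assignment.
a=0, b=0, c=0 gives E1 ↦ 0, E2 ↦ 1; values differ ⇒ not provably equivalent.

NO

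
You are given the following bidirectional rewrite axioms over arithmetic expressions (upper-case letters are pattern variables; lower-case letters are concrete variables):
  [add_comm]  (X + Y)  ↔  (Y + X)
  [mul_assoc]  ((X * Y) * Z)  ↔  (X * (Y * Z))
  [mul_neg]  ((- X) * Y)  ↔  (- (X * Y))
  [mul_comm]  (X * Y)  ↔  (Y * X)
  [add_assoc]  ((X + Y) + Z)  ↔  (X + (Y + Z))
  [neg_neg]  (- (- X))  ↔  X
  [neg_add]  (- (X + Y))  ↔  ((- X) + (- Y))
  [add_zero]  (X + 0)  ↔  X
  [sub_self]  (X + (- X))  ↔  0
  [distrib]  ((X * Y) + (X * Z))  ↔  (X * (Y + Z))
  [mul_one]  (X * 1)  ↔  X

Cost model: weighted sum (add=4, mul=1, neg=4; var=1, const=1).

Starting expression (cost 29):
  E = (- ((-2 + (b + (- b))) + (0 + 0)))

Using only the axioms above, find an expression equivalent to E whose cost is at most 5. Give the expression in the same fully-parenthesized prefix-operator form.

1. [sub_self →] (b + (- b))  →  0;  E = (- ((-2 + 0) + (0 + 0)))
2. [add_zero →] (0 + 0)  →  0;  E = (- ((-2 + 0) + 0))
3. [add_zero →] ((-2 + 0) + 0)  →  (-2 + 0);  E = (- (-2 + 0))
4. [add_zero →] (-2 + 0)  →  -2;  cost 5 ≤ 5, done

(- -2)   [cost 5]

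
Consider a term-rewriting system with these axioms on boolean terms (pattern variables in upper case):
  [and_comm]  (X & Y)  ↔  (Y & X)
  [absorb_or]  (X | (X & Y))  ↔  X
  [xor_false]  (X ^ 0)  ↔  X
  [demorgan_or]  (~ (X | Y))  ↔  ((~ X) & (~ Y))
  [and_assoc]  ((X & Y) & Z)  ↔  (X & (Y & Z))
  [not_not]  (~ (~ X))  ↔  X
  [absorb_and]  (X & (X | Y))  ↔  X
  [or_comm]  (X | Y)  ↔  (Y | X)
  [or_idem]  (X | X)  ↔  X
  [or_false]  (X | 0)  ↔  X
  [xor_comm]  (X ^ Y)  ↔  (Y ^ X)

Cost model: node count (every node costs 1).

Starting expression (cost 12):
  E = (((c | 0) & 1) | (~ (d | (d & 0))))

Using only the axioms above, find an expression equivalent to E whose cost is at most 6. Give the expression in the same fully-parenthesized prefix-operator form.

((1 & c) | (~ d))   [cost 6]

step 1: absorb_or (→) rewrites (d | (d & 0)) into d, now (((c | 0) & 1) | (~ d))
step 2: and_comm (→) rewrites ((c | 0) & 1) into (1 & (c | 0)), now ((1 & (c | 0)) | (~ d))
step 3: or_false (→) rewrites (c | 0) into c, reaching cost 6 (bound 6)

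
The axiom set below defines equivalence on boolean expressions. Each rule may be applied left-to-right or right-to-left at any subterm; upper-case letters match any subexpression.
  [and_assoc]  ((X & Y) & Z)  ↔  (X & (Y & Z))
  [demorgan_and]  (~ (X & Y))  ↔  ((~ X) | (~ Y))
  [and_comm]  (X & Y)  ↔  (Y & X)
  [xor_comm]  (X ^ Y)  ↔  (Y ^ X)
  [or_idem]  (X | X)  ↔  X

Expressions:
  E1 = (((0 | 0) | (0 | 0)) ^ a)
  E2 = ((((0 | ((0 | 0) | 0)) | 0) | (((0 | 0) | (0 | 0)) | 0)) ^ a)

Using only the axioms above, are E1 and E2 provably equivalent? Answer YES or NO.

YES

(1) ((0 | 0) | (0 | 0))  =[or_idem →]=  (0 | 0)    ⊢ ((0 | 0) ^ a)
(2) 0  =[or_idem ←]=  (0 | 0)    ⊢ (((0 | 0) | 0) ^ a)
(3) ((0 | 0) | 0)  =[or_idem ←]=  (((0 | 0) | 0) | ((0 | 0) | 0))    ⊢ ((((0 | 0) | 0) | ((0 | 0) | 0)) ^ a)
(4) 0  =[or_idem ←]=  (0 | 0)    ⊢ ((((0 | (0 | 0)) | 0) | ((0 | 0) | 0)) ^ a)
(5) (0 | 0)  =[or_idem ←]=  ((0 | 0) | (0 | 0))    ⊢ ((((0 | (0 | 0)) | 0) | (((0 | 0) | (0 | 0)) | 0)) ^ a)
(6) 0  =[or_idem ←]=  (0 | 0)    ⊢ E2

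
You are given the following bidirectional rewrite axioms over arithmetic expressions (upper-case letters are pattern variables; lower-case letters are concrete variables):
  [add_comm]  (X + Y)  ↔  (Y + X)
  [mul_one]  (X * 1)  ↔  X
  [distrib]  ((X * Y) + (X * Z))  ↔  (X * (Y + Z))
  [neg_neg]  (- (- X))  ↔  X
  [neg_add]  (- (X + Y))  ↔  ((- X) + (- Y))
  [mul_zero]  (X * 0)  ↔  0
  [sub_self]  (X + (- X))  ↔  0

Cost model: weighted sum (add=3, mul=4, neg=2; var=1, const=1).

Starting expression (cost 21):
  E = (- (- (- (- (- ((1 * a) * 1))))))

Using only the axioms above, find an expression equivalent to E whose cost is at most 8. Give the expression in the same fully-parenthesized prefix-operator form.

(- (1 * a))   [cost 8]

(1) ((1 * a) * 1)  =[mul_one →]=  (1 * a)    ⊢ (- (- (- (- (- (1 * a))))))
(2) (- (- (1 * a)))  =[neg_neg →]=  (1 * a)    ⊢ (- (- (- (1 * a))))
(3) (- (- (1 * a)))  =[neg_neg →]=  (1 * a)    ⊢ cost 8, within 8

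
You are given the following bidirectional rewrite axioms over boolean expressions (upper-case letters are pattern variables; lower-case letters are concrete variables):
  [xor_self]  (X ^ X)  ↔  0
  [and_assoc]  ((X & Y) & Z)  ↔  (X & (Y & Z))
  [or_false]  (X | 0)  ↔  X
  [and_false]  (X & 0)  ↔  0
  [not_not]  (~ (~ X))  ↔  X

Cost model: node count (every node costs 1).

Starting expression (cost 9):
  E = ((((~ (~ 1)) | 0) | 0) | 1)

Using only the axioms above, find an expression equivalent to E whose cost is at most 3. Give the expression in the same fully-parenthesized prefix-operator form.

1. [or_false →] (((~ (~ 1)) | 0) | 0)  →  ((~ (~ 1)) | 0);  E = (((~ (~ 1)) | 0) | 1)
2. [not_not →] (~ (~ 1))  →  1;  E = ((1 | 0) | 1)
3. [or_false →] (1 | 0)  →  1;  cost 3 ≤ 3, done

(1 | 1)   [cost 3]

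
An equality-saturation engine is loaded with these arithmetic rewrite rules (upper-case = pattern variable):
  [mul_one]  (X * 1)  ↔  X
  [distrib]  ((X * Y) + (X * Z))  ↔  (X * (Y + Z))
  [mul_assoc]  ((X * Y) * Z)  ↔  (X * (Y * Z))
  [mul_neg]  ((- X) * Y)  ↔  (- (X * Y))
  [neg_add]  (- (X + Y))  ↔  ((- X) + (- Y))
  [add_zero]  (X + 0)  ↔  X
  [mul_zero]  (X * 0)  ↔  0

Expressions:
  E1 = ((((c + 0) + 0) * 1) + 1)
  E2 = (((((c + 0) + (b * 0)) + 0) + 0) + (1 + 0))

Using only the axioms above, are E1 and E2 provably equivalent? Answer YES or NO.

step 1: add_zero (→) rewrites ((c + 0) + 0) into (c + 0), now (((c + 0) * 1) + 1)
step 2: mul_one (→) rewrites ((c + 0) * 1) into (c + 0), now ((c + 0) + 1)
step 3: add_zero (←) rewrites c into (c + 0), now (((c + 0) + 0) + 1)
step 4: mul_zero (←) rewrites 0 into (b * 0), now (((c + (b * 0)) + 0) + 1)
step 5: add_zero (←) rewrites 1 into (1 + 0), now (((c + (b * 0)) + 0) + (1 + 0))
step 6: add_zero (←) rewrites c into (c + 0), now ((((c + 0) + (b * 0)) + 0) + (1 + 0))
step 7: add_zero (←) rewrites ((c + 0) + (b * 0)) into (((c + 0) + (b * 0)) + 0), which is E2

YES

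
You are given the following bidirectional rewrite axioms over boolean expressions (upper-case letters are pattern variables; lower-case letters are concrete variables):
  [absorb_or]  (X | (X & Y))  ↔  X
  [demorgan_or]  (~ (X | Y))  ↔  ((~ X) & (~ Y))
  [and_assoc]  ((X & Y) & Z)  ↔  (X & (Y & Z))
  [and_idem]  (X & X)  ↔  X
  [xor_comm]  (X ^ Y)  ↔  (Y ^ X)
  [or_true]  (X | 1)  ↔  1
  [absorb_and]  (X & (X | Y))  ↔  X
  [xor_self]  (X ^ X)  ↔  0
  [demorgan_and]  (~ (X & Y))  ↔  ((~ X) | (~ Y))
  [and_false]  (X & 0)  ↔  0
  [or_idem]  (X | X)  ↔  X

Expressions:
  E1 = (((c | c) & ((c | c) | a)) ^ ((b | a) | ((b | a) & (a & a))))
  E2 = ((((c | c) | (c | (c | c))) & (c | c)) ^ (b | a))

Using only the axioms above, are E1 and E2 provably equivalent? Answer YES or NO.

step 1: absorb_and (→) rewrites ((c | c) & ((c | c) | a)) into (c | c), now ((c | c) ^ ((b | a) | ((b | a) & (a & a))))
step 2: and_idem (→) rewrites (a & a) into a, now ((c | c) ^ ((b | a) | ((b | a) & a)))
step 3: absorb_or (→) rewrites ((b | a) | ((b | a) & a)) into (b | a), now ((c | c) ^ (b | a))
step 4: and_idem (←) rewrites (c | c) into ((c | c) & (c | c)), now (((c | c) & (c | c)) ^ (b | a))
step 5: or_idem (←) rewrites (c | c) into ((c | c) | (c | c)), now ((((c | c) | (c | c)) & (c | c)) ^ (b | a))
step 6: or_idem (←) rewrites c into (c | c), which is E2

YES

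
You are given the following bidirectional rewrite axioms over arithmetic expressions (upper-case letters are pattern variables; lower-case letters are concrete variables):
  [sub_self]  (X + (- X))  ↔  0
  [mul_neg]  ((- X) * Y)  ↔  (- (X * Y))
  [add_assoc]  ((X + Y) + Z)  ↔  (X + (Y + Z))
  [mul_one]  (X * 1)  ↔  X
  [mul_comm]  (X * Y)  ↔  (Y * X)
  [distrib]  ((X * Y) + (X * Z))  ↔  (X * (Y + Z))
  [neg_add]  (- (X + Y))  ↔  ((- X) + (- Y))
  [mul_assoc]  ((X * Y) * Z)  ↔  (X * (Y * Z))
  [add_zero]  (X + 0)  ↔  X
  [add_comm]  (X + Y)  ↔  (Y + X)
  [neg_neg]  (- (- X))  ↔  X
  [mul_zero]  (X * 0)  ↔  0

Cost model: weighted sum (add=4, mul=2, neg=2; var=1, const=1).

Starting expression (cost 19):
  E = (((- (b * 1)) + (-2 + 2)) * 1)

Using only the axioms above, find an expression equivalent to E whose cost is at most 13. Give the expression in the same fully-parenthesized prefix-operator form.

((- b) + (-2 + 2))   [cost 13]

1. [mul_one →] (((- (b * 1)) + (-2 + 2)) * 1)  →  ((- (b * 1)) + (-2 + 2))
2. [mul_one →] (b * 1)  →  b;  cost 13 ≤ 13, done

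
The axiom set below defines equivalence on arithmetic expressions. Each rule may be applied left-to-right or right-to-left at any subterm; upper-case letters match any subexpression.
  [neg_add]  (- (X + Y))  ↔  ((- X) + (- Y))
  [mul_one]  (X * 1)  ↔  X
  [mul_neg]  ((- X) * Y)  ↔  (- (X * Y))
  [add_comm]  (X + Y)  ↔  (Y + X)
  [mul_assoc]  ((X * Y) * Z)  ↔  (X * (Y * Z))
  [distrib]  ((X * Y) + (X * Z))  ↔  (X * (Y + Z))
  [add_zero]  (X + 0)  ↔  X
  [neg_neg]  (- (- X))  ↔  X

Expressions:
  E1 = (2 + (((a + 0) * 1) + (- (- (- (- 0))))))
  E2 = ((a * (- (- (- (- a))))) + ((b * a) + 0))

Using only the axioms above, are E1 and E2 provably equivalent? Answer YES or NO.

NO

Every axiom is a valid identity, so a rewrite proof would force E1 and E2 to agree under every assignment.
At a=0, b=0: E1 = 2 but E2 = 0; they differ, so no derivation exists.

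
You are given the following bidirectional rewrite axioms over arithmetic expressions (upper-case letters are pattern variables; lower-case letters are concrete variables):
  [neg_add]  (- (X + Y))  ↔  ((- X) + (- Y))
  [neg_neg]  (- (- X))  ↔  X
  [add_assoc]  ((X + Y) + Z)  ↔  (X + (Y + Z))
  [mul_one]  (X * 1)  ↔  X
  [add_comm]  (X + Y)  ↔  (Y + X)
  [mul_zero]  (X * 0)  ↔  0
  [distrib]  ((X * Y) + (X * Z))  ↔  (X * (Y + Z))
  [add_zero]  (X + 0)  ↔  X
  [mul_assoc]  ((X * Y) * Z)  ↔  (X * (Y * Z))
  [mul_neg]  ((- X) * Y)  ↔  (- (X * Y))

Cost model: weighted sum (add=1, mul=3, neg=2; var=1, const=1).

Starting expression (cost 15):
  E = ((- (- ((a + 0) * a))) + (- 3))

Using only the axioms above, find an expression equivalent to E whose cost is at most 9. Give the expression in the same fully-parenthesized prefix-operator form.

1. [add_zero →] (a + 0)  →  a;  E = ((- (- (a * a))) + (- 3))
2. [add_comm →] ((- (- (a * a))) + (- 3))  →  ((- 3) + (- (- (a * a))))
3. [neg_neg →] (- (- (a * a)))  →  (a * a);  cost 9 ≤ 9, done

((- 3) + (a * a))   [cost 9]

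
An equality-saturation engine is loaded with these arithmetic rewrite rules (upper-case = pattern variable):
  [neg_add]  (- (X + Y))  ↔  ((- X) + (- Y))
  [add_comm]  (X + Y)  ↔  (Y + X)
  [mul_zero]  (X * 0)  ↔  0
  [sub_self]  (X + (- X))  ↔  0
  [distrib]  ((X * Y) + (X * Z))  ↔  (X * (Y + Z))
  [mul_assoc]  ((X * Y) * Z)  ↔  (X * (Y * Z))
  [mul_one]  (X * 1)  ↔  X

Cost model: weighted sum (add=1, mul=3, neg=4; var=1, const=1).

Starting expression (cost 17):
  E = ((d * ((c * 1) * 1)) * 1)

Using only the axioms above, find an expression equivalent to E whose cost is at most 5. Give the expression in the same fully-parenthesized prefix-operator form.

step 1: mul_one (→) rewrites ((c * 1) * 1) into (c * 1), now ((d * (c * 1)) * 1)
step 2: mul_one (→) rewrites (c * 1) into c, now ((d * c) * 1)
step 3: mul_one (→) rewrites ((d * c) * 1) into (d * c), reaching cost 5 (bound 5)

(d * c)   [cost 5]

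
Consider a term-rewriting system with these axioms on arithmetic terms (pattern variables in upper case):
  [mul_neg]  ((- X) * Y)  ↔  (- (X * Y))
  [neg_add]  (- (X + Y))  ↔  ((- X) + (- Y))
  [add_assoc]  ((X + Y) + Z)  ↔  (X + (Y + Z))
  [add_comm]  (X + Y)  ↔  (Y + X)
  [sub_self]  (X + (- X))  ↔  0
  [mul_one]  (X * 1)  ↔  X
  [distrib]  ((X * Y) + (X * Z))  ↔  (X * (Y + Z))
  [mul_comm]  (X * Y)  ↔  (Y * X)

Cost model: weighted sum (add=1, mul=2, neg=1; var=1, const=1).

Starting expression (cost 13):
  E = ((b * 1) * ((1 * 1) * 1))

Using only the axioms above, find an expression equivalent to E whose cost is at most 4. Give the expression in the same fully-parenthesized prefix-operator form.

step 1: mul_one (→) rewrites ((1 * 1) * 1) into (1 * 1), now ((b * 1) * (1 * 1))
step 2: mul_one (→) rewrites (b * 1) into b, now (b * (1 * 1))
step 3: mul_one (→) rewrites (1 * 1) into 1, reaching cost 4 (bound 4)

(b * 1)   [cost 4]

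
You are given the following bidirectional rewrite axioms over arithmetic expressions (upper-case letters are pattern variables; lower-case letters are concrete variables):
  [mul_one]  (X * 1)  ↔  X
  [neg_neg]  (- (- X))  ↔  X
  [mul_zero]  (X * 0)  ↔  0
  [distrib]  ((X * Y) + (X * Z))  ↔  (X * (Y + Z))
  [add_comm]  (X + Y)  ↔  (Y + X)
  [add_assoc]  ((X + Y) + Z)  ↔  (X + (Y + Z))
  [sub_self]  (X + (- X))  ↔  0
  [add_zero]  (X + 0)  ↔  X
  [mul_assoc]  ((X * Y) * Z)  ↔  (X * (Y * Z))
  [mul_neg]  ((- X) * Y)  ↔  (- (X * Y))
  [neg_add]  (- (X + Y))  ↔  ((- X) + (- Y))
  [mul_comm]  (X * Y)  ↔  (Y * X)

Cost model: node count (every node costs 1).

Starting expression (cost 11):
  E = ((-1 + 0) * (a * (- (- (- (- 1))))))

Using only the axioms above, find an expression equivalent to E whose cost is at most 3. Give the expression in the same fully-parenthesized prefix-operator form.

step 1: neg_neg (→) rewrites (- (- (- 1))) into (- 1), now ((-1 + 0) * (a * (- (- 1))))
step 2: neg_neg (→) rewrites (- (- 1)) into 1, now ((-1 + 0) * (a * 1))
step 3: add_zero (→) rewrites (-1 + 0) into -1, now (-1 * (a * 1))
step 4: mul_one (→) rewrites (a * 1) into a, reaching cost 3 (bound 3)

(-1 * a)   [cost 3]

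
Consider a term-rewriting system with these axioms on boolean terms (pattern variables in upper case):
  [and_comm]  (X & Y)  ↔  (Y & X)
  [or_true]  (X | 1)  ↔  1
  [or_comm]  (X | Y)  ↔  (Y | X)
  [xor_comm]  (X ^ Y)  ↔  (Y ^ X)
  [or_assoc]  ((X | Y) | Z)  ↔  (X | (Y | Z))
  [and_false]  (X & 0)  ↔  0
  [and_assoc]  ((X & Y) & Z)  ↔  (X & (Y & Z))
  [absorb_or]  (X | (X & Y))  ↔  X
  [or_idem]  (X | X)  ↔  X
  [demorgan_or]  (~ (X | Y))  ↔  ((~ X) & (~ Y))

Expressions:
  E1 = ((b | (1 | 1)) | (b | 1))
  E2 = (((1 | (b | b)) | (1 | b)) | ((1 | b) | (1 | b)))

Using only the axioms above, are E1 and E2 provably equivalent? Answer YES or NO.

YES

step 1: or_idem (→) rewrites (1 | 1) into 1, now ((b | 1) | (b | 1))
step 2: or_comm (→) rewrites (b | 1) into (1 | b), now ((b | 1) | (1 | b))
step 3: or_comm (→) rewrites (b | 1) into (1 | b), now ((1 | b) | (1 | b))
step 4: or_idem (←) rewrites ((1 | b) | (1 | b)) into (((1 | b) | (1 | b)) | ((1 | b) | (1 | b)))
step 5: or_idem (←) rewrites b into (b | b), which is E2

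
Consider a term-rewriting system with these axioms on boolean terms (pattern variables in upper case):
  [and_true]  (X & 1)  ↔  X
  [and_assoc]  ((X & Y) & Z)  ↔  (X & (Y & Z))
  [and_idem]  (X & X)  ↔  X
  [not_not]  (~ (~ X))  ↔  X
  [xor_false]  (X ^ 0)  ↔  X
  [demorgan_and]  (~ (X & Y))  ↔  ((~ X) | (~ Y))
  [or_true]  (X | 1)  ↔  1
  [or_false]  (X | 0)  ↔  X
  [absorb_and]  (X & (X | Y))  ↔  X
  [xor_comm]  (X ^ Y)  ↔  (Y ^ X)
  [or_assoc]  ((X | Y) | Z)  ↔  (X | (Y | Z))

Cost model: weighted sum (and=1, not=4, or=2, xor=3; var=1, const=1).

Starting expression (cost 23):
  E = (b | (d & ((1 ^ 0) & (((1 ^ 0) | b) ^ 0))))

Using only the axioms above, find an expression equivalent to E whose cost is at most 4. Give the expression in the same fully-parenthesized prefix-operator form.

1. [xor_false →] (((1 ^ 0) | b) ^ 0)  →  ((1 ^ 0) | b);  E = (b | (d & ((1 ^ 0) & ((1 ^ 0) | b))))
2. [absorb_and →] ((1 ^ 0) & ((1 ^ 0) | b))  →  (1 ^ 0);  E = (b | (d & (1 ^ 0)))
3. [xor_false →] (1 ^ 0)  →  1;  E = (b | (d & 1))
4. [and_true →] (d & 1)  →  d;  cost 4 ≤ 4, done

(b | d)   [cost 4]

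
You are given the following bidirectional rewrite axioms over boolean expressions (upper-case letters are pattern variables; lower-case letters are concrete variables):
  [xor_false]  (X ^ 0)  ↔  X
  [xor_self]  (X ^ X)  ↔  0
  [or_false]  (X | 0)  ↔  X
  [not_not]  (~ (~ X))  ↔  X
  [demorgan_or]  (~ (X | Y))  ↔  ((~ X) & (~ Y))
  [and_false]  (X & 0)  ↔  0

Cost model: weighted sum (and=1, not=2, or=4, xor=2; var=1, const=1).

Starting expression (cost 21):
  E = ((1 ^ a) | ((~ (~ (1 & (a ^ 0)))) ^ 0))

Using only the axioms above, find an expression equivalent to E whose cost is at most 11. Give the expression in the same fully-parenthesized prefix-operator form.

step 1: xor_false (→) rewrites ((~ (~ (1 & (a ^ 0)))) ^ 0) into (~ (~ (1 & (a ^ 0)))), now ((1 ^ a) | (~ (~ (1 & (a ^ 0)))))
step 2: xor_false (→) rewrites (a ^ 0) into a, now ((1 ^ a) | (~ (~ (1 & a))))
step 3: not_not (→) rewrites (~ (~ (1 & a))) into (1 & a), reaching cost 11 (bound 11)

((1 ^ a) | (1 & a))   [cost 11]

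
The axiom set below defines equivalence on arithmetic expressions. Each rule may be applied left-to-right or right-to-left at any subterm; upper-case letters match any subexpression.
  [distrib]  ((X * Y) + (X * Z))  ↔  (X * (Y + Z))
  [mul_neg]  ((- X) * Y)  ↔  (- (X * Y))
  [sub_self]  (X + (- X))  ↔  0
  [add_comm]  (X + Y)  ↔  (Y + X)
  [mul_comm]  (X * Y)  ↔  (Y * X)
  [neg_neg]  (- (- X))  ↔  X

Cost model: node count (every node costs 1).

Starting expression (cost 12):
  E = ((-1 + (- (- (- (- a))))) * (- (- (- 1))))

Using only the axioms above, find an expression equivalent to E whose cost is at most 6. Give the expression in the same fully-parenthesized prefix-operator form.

step 1: neg_neg (→) rewrites (- (- (- (- a)))) into (- (- a)), now ((-1 + (- (- a))) * (- (- (- 1))))
step 2: neg_neg (→) rewrites (- (- (- 1))) into (- 1), now ((-1 + (- (- a))) * (- 1))
step 3: neg_neg (→) rewrites (- (- a)) into a, reaching cost 6 (bound 6)

((-1 + a) * (- 1))   [cost 6]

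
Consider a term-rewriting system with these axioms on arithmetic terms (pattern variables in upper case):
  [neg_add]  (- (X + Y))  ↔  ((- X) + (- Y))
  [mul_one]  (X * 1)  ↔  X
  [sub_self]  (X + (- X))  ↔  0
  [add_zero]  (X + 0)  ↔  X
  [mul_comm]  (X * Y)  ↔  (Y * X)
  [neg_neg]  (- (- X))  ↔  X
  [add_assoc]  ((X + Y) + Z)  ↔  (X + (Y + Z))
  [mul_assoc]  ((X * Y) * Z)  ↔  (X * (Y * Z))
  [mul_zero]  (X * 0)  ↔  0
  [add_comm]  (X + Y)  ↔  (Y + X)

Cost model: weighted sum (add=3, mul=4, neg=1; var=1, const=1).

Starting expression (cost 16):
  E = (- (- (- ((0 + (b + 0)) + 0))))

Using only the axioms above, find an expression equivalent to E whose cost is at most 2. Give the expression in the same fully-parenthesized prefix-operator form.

(1) (- (- ((0 + (b + 0)) + 0)))  =[neg_neg →]=  ((0 + (b + 0)) + 0)    ⊢ (- ((0 + (b + 0)) + 0))
(2) ((0 + (b + 0)) + 0)  =[add_zero →]=  (0 + (b + 0))    ⊢ (- (0 + (b + 0)))
(3) (b + 0)  =[add_zero →]=  b    ⊢ (- (0 + b))
(4) (0 + b)  =[add_comm →]=  (b + 0)    ⊢ (- (b + 0))
(5) (b + 0)  =[add_zero →]=  b    ⊢ cost 2, within 2

(- b)   [cost 2]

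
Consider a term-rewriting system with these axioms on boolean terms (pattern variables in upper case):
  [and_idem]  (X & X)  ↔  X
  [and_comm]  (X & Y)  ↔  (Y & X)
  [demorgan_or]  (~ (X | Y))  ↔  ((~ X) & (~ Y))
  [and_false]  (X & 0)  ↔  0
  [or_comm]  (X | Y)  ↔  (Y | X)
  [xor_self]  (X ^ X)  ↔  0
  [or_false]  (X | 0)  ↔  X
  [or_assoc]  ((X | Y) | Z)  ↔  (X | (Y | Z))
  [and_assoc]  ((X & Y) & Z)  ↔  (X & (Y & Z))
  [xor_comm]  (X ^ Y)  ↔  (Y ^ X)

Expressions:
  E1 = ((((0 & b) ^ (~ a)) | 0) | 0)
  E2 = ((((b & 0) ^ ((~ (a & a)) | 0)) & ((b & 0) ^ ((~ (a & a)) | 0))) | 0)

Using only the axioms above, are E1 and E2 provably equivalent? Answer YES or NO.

YES

1. [or_false →] (((0 & b) ^ (~ a)) | 0)  →  ((0 & b) ^ (~ a));  E1 = (((0 & b) ^ (~ a)) | 0)
2. [and_comm →] (0 & b)  →  (b & 0);  E1 = (((b & 0) ^ (~ a)) | 0)
3. [or_false →] (((b & 0) ^ (~ a)) | 0)  →  ((b & 0) ^ (~ a))
4. [and_idem ←] a  →  (a & a);  E1 = ((b & 0) ^ (~ (a & a)))
5. [or_false ←] ((b & 0) ^ (~ (a & a)))  →  (((b & 0) ^ (~ (a & a))) | 0)
6. [or_false ←] (~ (a & a))  →  ((~ (a & a)) | 0);  E1 = (((b & 0) ^ ((~ (a & a)) | 0)) | 0)
7. [and_idem ←] ((b & 0) ^ ((~ (a & a)) | 0))  →  (((b & 0) ^ ((~ (a & a)) | 0)) & ((b & 0) ^ ((~ (a & a)) | 0)));  this is E2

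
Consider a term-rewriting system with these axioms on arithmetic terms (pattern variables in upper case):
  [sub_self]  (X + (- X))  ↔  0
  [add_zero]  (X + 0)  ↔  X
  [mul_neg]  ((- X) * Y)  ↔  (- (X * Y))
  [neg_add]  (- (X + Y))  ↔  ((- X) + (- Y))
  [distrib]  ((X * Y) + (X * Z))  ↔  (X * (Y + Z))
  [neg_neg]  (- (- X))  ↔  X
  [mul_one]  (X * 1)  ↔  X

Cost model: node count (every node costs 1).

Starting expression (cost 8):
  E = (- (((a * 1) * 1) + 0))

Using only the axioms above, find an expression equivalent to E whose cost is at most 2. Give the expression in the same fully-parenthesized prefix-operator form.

(1) (((a * 1) * 1) + 0)  =[add_zero →]=  ((a * 1) * 1)    ⊢ (- ((a * 1) * 1))
(2) ((a * 1) * 1)  =[mul_one →]=  (a * 1)    ⊢ (- (a * 1))
(3) (a * 1)  =[mul_one →]=  a    ⊢ cost 2, within 2

(- a)   [cost 2]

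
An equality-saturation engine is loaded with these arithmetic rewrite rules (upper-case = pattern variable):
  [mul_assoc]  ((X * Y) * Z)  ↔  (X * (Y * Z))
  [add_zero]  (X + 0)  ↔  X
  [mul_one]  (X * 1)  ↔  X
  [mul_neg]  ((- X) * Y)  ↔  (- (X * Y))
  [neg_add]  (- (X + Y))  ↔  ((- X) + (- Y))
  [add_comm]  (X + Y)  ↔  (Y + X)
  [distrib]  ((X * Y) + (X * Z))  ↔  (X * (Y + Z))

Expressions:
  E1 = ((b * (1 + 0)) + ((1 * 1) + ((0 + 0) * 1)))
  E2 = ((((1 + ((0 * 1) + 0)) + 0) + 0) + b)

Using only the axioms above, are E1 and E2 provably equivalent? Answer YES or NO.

step 1: mul_one (→) rewrites ((0 + 0) * 1) into (0 + 0), now ((b * (1 + 0)) + ((1 * 1) + (0 + 0)))
step 2: add_comm (→) rewrites ((b * (1 + 0)) + ((1 * 1) + (0 + 0))) into (((1 * 1) + (0 + 0)) + (b * (1 + 0)))
step 3: add_zero (→) rewrites (0 + 0) into 0, now (((1 * 1) + 0) + (b * (1 + 0)))
step 4: add_zero (→) rewrites ((1 * 1) + 0) into (1 * 1), now ((1 * 1) + (b * (1 + 0)))
step 5: mul_one (→) rewrites (1 * 1) into 1, now (1 + (b * (1 + 0)))
step 6: add_zero (→) rewrites (1 + 0) into 1, now (1 + (b * 1))
step 7: mul_one (→) rewrites (b * 1) into b, now (1 + b)
step 8: add_zero (←) rewrites 1 into (1 + 0), now ((1 + 0) + b)
step 9: add_zero (←) rewrites 0 into (0 + 0), now ((1 + (0 + 0)) + b)
step 10: add_zero (←) rewrites (1 + (0 + 0)) into ((1 + (0 + 0)) + 0), now (((1 + (0 + 0)) + 0) + b)
step 11: mul_one (←) rewrites 0 into (0 * 1), now (((1 + ((0 * 1) + 0)) + 0) + b)
step 12: add_zero (←) rewrites ((1 + ((0 * 1) + 0)) + 0) into (((1 + ((0 * 1) + 0)) + 0) + 0), which is E2

YES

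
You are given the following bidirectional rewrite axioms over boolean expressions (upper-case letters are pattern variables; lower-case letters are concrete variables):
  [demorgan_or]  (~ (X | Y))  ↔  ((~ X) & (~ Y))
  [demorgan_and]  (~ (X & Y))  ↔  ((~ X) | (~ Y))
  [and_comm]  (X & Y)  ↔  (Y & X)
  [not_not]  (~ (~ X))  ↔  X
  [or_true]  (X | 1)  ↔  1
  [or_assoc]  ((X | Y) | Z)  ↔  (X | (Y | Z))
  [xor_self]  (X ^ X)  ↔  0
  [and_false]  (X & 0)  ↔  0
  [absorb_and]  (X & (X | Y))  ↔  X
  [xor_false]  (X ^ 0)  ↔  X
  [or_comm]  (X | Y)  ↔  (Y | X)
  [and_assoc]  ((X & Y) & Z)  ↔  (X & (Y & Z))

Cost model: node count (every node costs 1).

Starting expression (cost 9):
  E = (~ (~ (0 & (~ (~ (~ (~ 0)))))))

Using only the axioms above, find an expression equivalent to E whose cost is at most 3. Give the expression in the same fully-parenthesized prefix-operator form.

(1) (~ (~ (~ 0)))  =[not_not →]=  (~ 0)    ⊢ (~ (~ (0 & (~ (~ 0)))))
(2) (~ (~ 0))  =[not_not →]=  0    ⊢ (~ (~ (0 & 0)))
(3) (~ (~ (0 & 0)))  =[not_not →]=  (0 & 0)    ⊢ cost 3, within 3

(0 & 0)   [cost 3]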